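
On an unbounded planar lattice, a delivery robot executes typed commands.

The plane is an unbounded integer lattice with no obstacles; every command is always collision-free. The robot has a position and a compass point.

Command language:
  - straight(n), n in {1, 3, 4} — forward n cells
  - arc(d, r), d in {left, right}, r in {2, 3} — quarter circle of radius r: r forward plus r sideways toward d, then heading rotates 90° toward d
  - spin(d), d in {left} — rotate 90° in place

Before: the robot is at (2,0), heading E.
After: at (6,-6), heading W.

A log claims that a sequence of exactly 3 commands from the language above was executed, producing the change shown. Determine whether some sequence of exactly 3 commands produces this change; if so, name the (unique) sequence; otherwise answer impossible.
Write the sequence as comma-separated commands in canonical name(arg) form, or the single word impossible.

straight(4), arc(right, 3), arc(right, 3)

key: running arc(right, 3) before straight(4) would end elsewhere — order is forced
initial: at (2,0), heading E
t=1 straight(4) ⇒ at (6,0), heading E
t=2 arc(right, 3) ⇒ at (9,-3), heading S
t=3 arc(right, 3) ⇒ at (6,-6), heading W
no rival 3-sequence matches.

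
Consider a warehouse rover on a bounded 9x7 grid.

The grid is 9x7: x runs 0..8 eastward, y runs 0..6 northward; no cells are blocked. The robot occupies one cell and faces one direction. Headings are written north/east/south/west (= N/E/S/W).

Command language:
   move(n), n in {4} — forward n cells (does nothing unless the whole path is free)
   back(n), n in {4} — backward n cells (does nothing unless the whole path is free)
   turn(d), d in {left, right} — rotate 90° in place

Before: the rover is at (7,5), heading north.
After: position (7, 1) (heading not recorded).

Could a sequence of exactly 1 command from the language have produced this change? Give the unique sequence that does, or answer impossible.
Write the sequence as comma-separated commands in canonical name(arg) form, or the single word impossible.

begin: at (7,5), heading north
t=1 back(4) ⇒ at (7,1), heading north
no rival 1-sequence matches.

back(4)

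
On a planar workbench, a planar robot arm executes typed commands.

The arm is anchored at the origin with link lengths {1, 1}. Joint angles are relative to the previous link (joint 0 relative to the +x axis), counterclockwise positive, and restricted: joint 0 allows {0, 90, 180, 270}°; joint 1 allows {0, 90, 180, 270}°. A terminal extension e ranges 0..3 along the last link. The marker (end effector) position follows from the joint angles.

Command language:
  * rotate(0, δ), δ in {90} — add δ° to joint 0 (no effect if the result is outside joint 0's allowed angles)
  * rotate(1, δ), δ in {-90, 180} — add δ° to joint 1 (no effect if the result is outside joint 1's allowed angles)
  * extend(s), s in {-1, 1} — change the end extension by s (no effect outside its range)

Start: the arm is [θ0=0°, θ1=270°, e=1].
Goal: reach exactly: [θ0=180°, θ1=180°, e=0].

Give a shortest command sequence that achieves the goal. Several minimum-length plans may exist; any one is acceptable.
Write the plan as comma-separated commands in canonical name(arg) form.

rotate(1, -90), extend(-1), rotate(0, 90), rotate(0, 90)

initial: [θ0=0°, θ1=270°, e=1]
1. rotate(1, -90) → [θ0=0°, θ1=180°, e=1]
2. extend(-1) → [θ0=0°, θ1=180°, e=0]
3. rotate(0, 90) → [θ0=90°, θ1=180°, e=0]
4. rotate(0, 90) → [θ0=180°, θ1=180°, e=0]
minimal: 4 command(s), checked below 4.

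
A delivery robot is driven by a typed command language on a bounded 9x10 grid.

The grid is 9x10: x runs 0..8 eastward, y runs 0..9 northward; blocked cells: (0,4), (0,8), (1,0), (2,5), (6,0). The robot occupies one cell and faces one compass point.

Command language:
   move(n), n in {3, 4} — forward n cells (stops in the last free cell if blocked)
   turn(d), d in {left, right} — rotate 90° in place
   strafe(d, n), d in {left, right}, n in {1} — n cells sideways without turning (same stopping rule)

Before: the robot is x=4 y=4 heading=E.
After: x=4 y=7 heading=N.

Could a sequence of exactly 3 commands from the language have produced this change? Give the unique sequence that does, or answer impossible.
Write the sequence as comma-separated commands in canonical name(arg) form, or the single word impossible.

strafe(right, 1), turn(left), move(4)

key: order matters: swapping strafe(right, 1) and move(4) lands elsewhere
from: x=4 y=4 heading=E
t=1 strafe(right, 1) ⇒ x=4 y=3 heading=E
t=2 turn(left) ⇒ x=4 y=3 heading=N
t=3 move(4) ⇒ x=4 y=7 heading=N
uniquely the one of 216 3-step routes that fits.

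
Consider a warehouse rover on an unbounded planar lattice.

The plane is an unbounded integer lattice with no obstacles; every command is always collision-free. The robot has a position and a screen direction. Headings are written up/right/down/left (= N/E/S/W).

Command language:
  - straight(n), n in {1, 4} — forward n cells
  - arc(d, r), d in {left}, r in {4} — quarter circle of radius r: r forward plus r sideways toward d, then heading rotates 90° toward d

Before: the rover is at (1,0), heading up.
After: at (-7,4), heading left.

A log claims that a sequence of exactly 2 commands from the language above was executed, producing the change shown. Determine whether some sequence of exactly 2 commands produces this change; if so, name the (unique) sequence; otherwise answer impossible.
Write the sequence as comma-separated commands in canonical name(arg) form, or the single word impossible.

key: order matters: swapping arc(left, 4) and straight(4) lands elsewhere
begin: at (1,0), heading up
1. arc(left, 4) → at (-3,4), heading left
2. straight(4) → at (-7,4), heading left
no rival 2-sequence matches.

arc(left, 4), straight(4)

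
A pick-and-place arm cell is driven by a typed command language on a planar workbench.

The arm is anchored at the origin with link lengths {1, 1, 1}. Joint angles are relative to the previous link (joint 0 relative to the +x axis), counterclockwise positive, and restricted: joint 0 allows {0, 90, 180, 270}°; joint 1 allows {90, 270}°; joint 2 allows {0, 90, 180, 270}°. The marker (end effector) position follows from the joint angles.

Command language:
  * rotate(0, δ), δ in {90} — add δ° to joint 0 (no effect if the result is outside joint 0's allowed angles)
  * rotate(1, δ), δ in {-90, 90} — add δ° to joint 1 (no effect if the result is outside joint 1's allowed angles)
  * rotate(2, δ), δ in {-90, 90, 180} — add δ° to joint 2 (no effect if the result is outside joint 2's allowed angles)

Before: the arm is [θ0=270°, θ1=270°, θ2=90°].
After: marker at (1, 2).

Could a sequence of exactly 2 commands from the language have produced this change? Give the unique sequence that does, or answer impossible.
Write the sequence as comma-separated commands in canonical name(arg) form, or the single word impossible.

start: [θ0=270°, θ1=270°, θ2=90°]
t=1 rotate(0, 90) ⇒ [θ0=0°, θ1=270°, θ2=90°]
t=2 rotate(0, 90) ⇒ [θ0=90°, θ1=270°, θ2=90°]
all 36 alternatives checked — unique.

rotate(0, 90), rotate(0, 90)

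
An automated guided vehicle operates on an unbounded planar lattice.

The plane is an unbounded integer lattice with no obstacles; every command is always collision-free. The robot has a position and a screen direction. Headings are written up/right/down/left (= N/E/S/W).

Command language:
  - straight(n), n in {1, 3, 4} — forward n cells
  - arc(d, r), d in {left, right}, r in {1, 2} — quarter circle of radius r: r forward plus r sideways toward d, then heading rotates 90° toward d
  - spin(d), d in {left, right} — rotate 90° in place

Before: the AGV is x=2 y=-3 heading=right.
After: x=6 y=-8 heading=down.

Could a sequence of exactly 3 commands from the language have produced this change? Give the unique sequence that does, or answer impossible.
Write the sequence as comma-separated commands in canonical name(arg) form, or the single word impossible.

key: cell and facing (now S) both changed — the 3 commands mix motion and turning
initial: x=2 y=-3 heading=right
step 1 (straight(3)): x=5 y=-3 heading=right
step 2 (arc(right, 1)): x=6 y=-4 heading=down
step 3 (straight(4)): x=6 y=-8 heading=down
all 729 alternatives checked — unique.

straight(3), arc(right, 1), straight(4)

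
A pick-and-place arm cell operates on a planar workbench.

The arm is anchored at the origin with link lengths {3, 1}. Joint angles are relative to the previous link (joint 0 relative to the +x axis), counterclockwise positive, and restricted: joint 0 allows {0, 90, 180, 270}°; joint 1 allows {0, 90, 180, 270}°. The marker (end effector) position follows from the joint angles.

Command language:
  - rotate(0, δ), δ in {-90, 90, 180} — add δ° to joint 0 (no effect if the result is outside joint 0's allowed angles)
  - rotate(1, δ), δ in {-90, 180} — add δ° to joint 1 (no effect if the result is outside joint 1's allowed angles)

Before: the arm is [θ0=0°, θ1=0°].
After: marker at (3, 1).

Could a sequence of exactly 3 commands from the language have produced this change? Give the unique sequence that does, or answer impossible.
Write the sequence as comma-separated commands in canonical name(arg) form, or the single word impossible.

rotate(1, -90), rotate(1, -90), rotate(1, -90)

from: [θ0=0°, θ1=0°]
step 1 (rotate(1, -90)): [θ0=0°, θ1=270°]
step 2 (rotate(1, -90)): [θ0=0°, θ1=180°]
step 3 (rotate(1, -90)): [θ0=0°, θ1=90°]
uniquely the one of 125 3-step routes that fits.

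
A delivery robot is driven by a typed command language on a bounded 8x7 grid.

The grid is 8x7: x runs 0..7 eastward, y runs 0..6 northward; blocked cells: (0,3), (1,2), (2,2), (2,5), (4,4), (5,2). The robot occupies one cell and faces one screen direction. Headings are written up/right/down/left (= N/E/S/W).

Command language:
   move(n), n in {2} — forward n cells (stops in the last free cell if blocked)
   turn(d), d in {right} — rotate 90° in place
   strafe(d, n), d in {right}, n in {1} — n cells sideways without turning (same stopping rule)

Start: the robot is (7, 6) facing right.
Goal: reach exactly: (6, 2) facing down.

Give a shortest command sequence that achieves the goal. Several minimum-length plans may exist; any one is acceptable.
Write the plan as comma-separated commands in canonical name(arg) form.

from: (7, 6) facing right
t=1 turn(right) ⇒ (7, 6) facing down
t=2 strafe(right, 1) ⇒ (6, 6) facing down
t=3 move(2) ⇒ (6, 4) facing down
t=4 move(2) ⇒ (6, 2) facing down
no 3-step plan works, so 4 is optimal.

turn(right), strafe(right, 1), move(2), move(2)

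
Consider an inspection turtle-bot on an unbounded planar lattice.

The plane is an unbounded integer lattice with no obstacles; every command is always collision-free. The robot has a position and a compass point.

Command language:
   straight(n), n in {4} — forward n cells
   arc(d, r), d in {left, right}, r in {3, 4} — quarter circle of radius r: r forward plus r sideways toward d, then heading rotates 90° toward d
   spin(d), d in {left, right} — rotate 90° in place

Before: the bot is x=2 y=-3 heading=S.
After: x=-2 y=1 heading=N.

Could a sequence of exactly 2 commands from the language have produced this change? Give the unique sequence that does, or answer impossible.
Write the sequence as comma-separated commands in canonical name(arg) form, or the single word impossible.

spin(right), arc(right, 4)

key: cell and facing (now N) both changed — the 2 commands mix motion and turning
initial: x=2 y=-3 heading=S
t=1 spin(right) ⇒ x=2 y=-3 heading=W
t=2 arc(right, 4) ⇒ x=-2 y=1 heading=N
uniquely the one of 49 2-step routes that fits.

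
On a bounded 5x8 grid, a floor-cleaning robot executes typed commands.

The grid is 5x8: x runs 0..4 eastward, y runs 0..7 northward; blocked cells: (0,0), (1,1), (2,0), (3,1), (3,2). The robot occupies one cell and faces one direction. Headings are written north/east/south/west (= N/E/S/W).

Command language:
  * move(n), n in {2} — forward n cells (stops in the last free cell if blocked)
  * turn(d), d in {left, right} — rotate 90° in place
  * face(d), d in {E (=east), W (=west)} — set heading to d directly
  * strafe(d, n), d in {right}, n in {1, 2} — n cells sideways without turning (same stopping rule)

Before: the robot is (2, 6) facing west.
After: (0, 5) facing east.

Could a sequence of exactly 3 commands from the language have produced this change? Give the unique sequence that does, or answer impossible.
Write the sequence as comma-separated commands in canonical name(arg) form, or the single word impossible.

move(2), face(E), strafe(right, 1)

key: position moved to (0,5) AND the heading swung to E — translation plus rotation needed
initial: (2, 6) facing west
1. move(2) → (0, 6) facing west
2. face(E) → (0, 6) facing east
3. strafe(right, 1) → (0, 5) facing east
uniquely the one of 343 3-step routes that fits.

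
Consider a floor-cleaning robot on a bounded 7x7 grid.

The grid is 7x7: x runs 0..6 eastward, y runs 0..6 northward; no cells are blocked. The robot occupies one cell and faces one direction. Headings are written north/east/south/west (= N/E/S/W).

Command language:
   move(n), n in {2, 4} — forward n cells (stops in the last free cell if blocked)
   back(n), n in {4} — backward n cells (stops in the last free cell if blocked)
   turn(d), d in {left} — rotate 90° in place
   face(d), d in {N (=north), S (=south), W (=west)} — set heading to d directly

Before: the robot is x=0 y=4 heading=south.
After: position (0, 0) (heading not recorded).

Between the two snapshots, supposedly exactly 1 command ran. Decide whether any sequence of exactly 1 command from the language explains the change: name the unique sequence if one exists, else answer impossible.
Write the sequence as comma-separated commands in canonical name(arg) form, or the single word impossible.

initial: x=0 y=4 heading=south
step 1 (move(4)): x=0 y=0 heading=south
no other 1-command option fits: unique.

move(4)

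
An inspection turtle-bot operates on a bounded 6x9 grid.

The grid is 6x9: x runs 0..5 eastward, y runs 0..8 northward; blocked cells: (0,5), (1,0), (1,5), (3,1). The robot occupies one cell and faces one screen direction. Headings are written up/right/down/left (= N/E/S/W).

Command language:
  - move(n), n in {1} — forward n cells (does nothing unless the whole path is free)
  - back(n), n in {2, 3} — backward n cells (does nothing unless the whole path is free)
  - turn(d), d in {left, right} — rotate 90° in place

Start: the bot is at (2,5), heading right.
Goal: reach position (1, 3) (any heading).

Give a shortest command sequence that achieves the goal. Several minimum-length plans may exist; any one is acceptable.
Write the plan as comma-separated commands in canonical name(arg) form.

from: at (2,5), heading right
t=1 turn(left) ⇒ at (2,5), heading up
t=2 back(2) ⇒ at (2,3), heading up
t=3 turn(left) ⇒ at (2,3), heading left
t=4 move(1) ⇒ at (1,3), heading left
shorter routes all fall short; 4 is best.

turn(left), back(2), turn(left), move(1)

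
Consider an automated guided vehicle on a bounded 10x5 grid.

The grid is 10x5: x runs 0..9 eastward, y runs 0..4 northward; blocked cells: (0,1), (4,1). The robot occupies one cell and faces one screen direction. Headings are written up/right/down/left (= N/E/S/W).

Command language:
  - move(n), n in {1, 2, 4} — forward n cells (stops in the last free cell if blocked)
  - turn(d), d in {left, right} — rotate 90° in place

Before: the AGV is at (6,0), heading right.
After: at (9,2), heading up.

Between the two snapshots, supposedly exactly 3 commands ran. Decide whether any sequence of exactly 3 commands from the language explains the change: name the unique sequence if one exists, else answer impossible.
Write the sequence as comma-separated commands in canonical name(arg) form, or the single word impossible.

move(4), turn(left), move(2)

key: running move(2) before move(4) would end elsewhere — order is forced
initial: at (6,0), heading right
[1] after move(4): at (9,0), heading right
[2] after turn(left): at (9,0), heading up
[3] after move(2): at (9,2), heading up
no other 3-command option fits: unique.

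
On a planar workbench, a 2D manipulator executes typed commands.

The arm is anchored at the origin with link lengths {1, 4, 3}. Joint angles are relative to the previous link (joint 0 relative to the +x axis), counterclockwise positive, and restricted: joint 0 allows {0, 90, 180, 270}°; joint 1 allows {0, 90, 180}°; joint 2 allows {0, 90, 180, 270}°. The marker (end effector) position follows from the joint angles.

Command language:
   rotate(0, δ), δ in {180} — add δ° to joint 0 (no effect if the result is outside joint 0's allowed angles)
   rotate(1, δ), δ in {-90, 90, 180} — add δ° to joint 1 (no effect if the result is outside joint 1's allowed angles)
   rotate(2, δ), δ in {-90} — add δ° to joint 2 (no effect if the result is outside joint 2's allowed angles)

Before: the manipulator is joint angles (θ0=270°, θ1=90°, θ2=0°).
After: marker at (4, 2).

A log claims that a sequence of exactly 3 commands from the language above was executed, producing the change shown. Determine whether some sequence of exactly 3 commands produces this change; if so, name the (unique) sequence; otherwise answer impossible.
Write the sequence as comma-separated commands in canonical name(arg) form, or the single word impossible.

rotate(2, -90), rotate(2, -90), rotate(2, -90)

t0: joint angles (θ0=270°, θ1=90°, θ2=0°)
1. rotate(2, -90) → joint angles (θ0=270°, θ1=90°, θ2=270°)
2. rotate(2, -90) → joint angles (θ0=270°, θ1=90°, θ2=180°)
3. rotate(2, -90) → joint angles (θ0=270°, θ1=90°, θ2=90°)
no other 3-command option fits: unique.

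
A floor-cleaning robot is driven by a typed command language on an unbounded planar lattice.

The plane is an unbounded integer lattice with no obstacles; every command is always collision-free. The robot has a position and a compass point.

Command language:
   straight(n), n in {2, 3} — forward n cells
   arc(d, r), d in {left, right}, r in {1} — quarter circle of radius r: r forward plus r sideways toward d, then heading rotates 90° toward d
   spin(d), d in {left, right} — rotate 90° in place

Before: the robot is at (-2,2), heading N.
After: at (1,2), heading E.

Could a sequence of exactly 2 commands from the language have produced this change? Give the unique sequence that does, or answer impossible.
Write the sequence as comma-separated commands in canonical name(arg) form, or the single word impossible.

key: position moved to (1,2) AND the heading swung to E — translation plus rotation needed
begin: at (-2,2), heading N
1. spin(right) → at (-2,2), heading E
2. straight(3) → at (1,2), heading E
no other 2-command option fits: unique.

spin(right), straight(3)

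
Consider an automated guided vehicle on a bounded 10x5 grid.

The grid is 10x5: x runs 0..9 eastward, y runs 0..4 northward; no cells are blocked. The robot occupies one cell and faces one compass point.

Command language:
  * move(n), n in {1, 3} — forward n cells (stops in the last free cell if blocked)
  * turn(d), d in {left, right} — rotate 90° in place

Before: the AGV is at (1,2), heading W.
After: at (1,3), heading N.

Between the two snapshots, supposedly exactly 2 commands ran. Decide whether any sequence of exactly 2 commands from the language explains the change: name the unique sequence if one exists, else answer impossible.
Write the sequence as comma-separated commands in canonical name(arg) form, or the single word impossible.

turn(right), move(1)

key: position moved to (1,3) AND the heading swung to N — translation plus rotation needed
from: at (1,2), heading W
1. turn(right) → at (1,2), heading N
2. move(1) → at (1,3), heading N
no rival 2-sequence matches.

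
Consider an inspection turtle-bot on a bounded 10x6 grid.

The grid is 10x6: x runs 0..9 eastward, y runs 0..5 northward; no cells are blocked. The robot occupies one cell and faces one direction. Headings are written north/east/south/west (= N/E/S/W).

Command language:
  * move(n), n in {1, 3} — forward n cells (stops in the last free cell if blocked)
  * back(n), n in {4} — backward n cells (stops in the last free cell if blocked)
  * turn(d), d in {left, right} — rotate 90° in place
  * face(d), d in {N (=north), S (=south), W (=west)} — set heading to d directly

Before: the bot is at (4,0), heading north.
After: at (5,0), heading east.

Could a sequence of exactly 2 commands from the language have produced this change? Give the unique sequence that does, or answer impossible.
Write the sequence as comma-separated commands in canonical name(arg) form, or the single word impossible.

turn(right), move(1)

key: running move(1) before turn(right) would end elsewhere — order is forced
start: at (4,0), heading north
1. turn(right) → at (4,0), heading east
2. move(1) → at (5,0), heading east
all 64 alternatives checked — unique.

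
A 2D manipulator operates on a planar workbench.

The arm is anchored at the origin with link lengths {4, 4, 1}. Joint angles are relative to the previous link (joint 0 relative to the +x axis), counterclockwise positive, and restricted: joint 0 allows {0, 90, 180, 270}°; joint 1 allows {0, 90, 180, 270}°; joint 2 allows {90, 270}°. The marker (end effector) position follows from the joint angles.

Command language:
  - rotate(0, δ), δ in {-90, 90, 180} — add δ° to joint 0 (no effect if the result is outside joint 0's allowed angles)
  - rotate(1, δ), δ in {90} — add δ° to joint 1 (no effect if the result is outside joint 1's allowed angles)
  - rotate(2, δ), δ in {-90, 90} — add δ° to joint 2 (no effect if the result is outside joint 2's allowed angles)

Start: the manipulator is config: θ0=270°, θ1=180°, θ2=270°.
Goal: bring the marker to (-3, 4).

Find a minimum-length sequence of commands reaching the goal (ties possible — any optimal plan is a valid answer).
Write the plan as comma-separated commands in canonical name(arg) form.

start: config: θ0=270°, θ1=180°, θ2=270°
step 1 (rotate(1, 90)): config: θ0=270°, θ1=270°, θ2=270°
step 2 (rotate(0, -90)): config: θ0=180°, θ1=270°, θ2=270°
shorter routes all fall short; 2 is best.

rotate(1, 90), rotate(0, -90)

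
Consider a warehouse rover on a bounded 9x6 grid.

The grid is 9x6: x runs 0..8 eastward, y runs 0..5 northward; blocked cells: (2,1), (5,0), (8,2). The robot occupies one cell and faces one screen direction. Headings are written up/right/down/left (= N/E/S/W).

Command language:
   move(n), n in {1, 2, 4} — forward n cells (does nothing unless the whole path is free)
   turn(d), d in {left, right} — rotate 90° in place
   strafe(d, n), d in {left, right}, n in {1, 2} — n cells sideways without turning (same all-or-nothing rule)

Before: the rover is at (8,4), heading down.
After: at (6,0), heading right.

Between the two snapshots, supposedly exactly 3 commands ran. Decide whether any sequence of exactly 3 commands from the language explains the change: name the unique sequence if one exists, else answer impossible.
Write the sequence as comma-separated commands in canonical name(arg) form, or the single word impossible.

strafe(right, 2), move(4), turn(left)

key: position moved to (6,0) AND the heading swung to E — translation plus rotation needed
start: at (8,4), heading down
t=1 strafe(right, 2) ⇒ at (6,4), heading down
t=2 move(4) ⇒ at (6,0), heading down
t=3 turn(left) ⇒ at (6,0), heading right
no rival 3-sequence matches.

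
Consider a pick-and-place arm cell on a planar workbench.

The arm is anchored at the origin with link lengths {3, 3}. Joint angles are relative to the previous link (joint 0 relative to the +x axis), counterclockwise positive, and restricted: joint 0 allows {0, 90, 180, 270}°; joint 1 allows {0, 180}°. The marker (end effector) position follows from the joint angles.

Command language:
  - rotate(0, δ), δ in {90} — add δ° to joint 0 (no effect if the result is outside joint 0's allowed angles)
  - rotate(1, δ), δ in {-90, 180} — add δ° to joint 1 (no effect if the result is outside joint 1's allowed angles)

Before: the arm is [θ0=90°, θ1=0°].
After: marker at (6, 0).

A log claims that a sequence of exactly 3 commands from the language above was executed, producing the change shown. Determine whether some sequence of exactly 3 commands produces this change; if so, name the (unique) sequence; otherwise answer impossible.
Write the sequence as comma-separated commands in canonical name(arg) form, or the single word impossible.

rotate(0, 90), rotate(0, 90), rotate(0, 90)

from: [θ0=90°, θ1=0°]
1. rotate(0, 90) → [θ0=180°, θ1=0°]
2. rotate(0, 90) → [θ0=270°, θ1=0°]
3. rotate(0, 90) → [θ0=0°, θ1=0°]
uniquely the one of 27 3-step routes that fits.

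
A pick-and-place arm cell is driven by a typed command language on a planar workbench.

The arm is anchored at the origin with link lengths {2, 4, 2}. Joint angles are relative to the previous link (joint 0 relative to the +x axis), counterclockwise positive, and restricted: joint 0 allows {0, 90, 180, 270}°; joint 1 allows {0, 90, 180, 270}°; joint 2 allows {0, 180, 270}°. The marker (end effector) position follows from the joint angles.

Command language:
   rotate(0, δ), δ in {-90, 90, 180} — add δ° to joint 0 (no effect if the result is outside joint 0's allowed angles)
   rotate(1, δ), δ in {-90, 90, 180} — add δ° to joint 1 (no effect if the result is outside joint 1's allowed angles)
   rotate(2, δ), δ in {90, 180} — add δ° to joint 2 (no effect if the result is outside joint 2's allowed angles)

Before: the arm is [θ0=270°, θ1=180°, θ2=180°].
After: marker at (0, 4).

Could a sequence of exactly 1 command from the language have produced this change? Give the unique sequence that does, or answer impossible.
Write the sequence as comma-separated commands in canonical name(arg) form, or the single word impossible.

rotate(2, 180)

initial: [θ0=270°, θ1=180°, θ2=180°]
step 1 (rotate(2, 180)): [θ0=270°, θ1=180°, θ2=0°]
no rival 1-sequence matches.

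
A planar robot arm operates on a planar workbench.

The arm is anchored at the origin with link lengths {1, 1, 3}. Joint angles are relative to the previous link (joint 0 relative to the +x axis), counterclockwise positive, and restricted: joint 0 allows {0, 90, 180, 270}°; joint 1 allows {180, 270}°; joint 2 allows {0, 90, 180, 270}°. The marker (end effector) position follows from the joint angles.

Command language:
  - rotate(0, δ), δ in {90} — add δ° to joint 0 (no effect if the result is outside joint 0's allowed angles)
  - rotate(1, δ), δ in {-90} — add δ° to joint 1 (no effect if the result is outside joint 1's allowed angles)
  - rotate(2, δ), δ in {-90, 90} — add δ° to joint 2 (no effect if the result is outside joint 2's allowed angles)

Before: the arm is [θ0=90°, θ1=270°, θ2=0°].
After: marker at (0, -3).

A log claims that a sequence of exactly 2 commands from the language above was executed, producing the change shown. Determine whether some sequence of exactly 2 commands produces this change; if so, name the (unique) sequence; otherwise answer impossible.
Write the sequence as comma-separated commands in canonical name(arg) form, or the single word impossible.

t0: [θ0=90°, θ1=270°, θ2=0°]
t=1 rotate(1, -90) ⇒ [θ0=90°, θ1=180°, θ2=0°]
t=2 rotate(1, -90) ⇒ [θ0=90°, θ1=180°, θ2=0°]
no other 2-command option fits: unique.

rotate(1, -90), rotate(1, -90)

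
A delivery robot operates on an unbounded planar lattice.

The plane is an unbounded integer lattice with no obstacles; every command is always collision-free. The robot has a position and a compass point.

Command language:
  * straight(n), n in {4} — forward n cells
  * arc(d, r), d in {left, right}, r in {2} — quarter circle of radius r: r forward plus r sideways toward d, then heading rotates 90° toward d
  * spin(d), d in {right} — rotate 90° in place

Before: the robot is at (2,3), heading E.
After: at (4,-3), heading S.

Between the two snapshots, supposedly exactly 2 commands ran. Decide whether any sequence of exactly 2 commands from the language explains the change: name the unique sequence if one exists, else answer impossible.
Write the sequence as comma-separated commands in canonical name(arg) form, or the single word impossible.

arc(right, 2), straight(4)

key: cell and facing (now S) both changed — the 2 commands mix motion and turning
start: at (2,3), heading E
[1] after arc(right, 2): at (4,1), heading S
[2] after straight(4): at (4,-3), heading S
no other 2-command option fits: unique.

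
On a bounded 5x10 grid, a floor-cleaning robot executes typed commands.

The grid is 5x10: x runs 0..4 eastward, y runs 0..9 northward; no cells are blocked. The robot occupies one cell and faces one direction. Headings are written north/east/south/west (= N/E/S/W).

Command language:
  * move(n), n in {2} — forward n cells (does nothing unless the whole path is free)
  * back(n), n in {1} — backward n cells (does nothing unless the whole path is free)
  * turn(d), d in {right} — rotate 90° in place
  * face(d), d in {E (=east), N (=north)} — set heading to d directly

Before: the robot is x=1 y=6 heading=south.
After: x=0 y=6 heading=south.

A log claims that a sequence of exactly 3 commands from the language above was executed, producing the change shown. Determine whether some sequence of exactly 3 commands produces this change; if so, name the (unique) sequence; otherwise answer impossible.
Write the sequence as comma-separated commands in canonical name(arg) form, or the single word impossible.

face(E), back(1), turn(right)

key: order matters: swapping face(E) and turn(right) lands elsewhere
initial: x=1 y=6 heading=south
t=1 face(E) ⇒ x=1 y=6 heading=east
t=2 back(1) ⇒ x=0 y=6 heading=east
t=3 turn(right) ⇒ x=0 y=6 heading=south
no rival 3-sequence matches.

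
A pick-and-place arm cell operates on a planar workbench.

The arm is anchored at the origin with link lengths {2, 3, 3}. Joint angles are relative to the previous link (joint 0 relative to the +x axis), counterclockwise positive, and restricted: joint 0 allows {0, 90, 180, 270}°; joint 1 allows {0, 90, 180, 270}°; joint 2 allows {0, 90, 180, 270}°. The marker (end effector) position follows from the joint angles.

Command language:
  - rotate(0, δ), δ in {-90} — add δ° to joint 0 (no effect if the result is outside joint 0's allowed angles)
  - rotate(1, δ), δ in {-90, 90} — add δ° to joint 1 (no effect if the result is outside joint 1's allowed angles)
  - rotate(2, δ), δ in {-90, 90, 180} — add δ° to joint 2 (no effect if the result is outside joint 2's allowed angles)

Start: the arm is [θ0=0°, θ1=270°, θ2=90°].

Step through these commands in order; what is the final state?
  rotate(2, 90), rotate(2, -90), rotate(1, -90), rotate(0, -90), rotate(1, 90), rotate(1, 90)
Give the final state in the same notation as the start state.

[θ0=270°, θ1=0°, θ2=90°]

t0: [θ0=0°, θ1=270°, θ2=90°]
[1] after rotate(2, 90): [θ0=0°, θ1=270°, θ2=180°]
[2] after rotate(2, -90): [θ0=0°, θ1=270°, θ2=90°]
[3] after rotate(1, -90): [θ0=0°, θ1=180°, θ2=90°]
[4] after rotate(0, -90): [θ0=270°, θ1=180°, θ2=90°]
[5] after rotate(1, 90): [θ0=270°, θ1=270°, θ2=90°]
[6] after rotate(1, 90): [θ0=270°, θ1=0°, θ2=90°]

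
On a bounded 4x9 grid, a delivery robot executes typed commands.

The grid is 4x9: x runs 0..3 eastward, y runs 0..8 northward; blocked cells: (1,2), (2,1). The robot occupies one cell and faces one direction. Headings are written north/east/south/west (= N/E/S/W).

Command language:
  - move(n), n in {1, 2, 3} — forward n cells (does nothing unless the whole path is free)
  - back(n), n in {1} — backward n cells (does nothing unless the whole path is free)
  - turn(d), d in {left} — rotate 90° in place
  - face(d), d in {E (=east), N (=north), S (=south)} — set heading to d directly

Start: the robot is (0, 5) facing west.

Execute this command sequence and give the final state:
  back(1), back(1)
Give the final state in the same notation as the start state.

initial: (0, 5) facing west
1. back(1) → (1, 5) facing west
2. back(1) → (2, 5) facing west

(2, 5) facing west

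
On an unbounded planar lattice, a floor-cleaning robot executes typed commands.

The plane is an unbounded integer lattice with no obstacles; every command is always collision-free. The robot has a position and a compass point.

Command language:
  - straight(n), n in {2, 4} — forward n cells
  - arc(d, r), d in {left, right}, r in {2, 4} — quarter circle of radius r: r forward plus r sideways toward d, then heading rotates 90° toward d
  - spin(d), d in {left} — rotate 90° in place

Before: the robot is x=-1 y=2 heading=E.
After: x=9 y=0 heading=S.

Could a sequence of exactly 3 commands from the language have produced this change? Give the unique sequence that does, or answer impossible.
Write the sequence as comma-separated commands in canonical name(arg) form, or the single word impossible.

straight(4), straight(4), arc(right, 2)

key: order matters: swapping straight(4) and arc(right, 2) lands elsewhere
start: x=-1 y=2 heading=E
1. straight(4) → x=3 y=2 heading=E
2. straight(4) → x=7 y=2 heading=E
3. arc(right, 2) → x=9 y=0 heading=S
all 343 alternatives checked — unique.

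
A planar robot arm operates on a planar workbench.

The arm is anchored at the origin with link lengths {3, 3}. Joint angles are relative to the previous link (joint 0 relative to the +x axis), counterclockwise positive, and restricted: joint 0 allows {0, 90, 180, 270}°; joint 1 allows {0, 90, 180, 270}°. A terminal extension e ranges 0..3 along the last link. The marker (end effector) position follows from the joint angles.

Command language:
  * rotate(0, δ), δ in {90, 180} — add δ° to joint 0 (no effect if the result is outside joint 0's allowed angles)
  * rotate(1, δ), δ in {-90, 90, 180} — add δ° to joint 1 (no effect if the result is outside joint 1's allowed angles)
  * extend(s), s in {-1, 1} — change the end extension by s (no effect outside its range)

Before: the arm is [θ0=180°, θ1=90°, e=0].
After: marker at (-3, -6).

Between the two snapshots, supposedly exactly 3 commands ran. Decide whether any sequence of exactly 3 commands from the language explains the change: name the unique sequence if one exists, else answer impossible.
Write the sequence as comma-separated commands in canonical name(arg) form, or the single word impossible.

start: [θ0=180°, θ1=90°, e=0]
t=1 extend(1) ⇒ [θ0=180°, θ1=90°, e=1]
t=2 extend(1) ⇒ [θ0=180°, θ1=90°, e=2]
t=3 extend(1) ⇒ [θ0=180°, θ1=90°, e=3]
all 343 alternatives checked — unique.

extend(1), extend(1), extend(1)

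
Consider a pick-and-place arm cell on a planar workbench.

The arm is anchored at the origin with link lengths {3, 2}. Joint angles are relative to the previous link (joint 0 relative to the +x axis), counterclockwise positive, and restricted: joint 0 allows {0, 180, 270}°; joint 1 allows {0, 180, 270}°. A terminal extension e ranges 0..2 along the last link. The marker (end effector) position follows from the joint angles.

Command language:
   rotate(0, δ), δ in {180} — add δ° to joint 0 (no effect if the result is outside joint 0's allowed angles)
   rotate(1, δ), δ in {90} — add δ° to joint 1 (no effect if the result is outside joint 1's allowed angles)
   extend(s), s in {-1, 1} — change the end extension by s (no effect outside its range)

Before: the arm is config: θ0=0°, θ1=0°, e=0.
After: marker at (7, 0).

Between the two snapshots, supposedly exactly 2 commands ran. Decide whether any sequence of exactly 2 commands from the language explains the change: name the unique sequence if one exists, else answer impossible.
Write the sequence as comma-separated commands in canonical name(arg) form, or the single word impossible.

extend(1), extend(1)

initial: config: θ0=0°, θ1=0°, e=0
[1] after extend(1): config: θ0=0°, θ1=0°, e=1
[2] after extend(1): config: θ0=0°, θ1=0°, e=2
uniquely the one of 16 2-step routes that fits.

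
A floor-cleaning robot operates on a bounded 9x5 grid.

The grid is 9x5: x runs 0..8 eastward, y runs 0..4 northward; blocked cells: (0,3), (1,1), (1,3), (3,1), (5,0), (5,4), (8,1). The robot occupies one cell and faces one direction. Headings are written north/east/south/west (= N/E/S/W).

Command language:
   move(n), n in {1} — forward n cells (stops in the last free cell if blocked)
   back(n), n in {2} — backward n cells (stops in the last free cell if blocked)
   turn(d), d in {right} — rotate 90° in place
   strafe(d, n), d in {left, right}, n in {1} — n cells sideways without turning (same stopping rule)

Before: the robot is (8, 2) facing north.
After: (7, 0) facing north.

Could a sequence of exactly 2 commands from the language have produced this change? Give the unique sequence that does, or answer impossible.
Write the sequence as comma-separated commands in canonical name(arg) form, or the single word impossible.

key: heading stays N — no command in the sequence turns
from: (8, 2) facing north
step 1 (strafe(left, 1)): (7, 2) facing north
step 2 (back(2)): (7, 0) facing north
no other 2-command option fits: unique.

strafe(left, 1), back(2)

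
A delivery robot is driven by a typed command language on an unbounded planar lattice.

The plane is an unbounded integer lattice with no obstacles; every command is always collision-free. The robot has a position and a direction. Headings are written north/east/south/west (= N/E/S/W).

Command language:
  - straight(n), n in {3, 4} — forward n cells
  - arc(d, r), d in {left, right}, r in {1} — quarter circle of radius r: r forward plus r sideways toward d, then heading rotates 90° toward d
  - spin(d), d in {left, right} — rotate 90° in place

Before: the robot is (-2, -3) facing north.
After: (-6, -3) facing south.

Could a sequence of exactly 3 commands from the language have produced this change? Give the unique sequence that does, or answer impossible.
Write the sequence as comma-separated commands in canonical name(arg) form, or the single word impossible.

spin(left), straight(4), spin(left)

key: cell and facing (now S) both changed — the 3 commands mix motion and turning
t0: (-2, -3) facing north
step 1 (spin(left)): (-2, -3) facing west
step 2 (straight(4)): (-6, -3) facing west
step 3 (spin(left)): (-6, -3) facing south
no other 3-command option fits: unique.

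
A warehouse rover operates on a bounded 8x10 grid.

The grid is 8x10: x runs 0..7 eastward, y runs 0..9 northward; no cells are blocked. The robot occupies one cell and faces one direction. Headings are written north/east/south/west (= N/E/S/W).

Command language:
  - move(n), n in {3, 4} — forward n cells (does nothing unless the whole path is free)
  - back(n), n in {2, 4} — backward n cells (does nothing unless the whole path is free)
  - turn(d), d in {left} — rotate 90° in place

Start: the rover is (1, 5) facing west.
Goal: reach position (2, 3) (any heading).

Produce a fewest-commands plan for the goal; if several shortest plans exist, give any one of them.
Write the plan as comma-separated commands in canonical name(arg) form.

back(4), move(3), turn(left), move(4), back(2)

start: (1, 5) facing west
[1] after back(4): (5, 5) facing west
[2] after move(3): (2, 5) facing west
[3] after turn(left): (2, 5) facing south
[4] after move(4): (2, 1) facing south
[5] after back(2): (2, 3) facing south
no 4-step plan works, so 5 is optimal.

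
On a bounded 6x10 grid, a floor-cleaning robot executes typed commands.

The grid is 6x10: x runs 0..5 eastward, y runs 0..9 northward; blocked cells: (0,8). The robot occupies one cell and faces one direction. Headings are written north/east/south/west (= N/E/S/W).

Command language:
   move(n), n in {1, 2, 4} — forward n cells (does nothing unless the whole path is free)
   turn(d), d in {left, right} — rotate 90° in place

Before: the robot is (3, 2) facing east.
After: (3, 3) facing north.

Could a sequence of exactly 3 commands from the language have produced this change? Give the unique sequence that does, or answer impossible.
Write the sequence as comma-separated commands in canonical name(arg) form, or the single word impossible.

move(4), turn(left), move(1)

key: move(4) would leave the grid, so it does nothing
from: (3, 2) facing east
t=1 move(4) ⇒ (3, 2) facing east
t=2 turn(left) ⇒ (3, 2) facing north
t=3 move(1) ⇒ (3, 3) facing north
no rival 3-sequence matches.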